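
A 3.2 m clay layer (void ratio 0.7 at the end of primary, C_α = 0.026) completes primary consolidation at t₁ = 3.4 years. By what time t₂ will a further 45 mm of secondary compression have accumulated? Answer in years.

S_s = C_α·H/(1+e_p)·log₁₀(t₂/t₁) ⇒ log₁₀(t₂/t₁) = S_s·(1+e_p)/(C_α·H).
log₁₀(t₂/t₁) = 0.045 × (1+0.7) / (0.026×3.2) = 0.9195
t₂ = t₁ × 10^0.9195 = 3.4 × 8.308 = 28.25 years

t₂ ≈ 28.2 years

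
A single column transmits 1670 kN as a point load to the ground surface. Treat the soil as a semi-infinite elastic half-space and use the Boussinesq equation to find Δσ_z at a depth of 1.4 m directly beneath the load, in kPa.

Boussinesq vertical stress below a point load on an elastic half-space:
Δσ_z = 3P/(2πz²) · [1 + (r/z)²]^(−5/2)
r/z = 0/1.4 = 0; [1+(r/z)²]^(−5/2) = 1.
Δσ_z = 3×1670/(2π×1.4²) × 1 = 406.82 × 1 = 406.8 kPa

Δσ_z ≈ 407 kPa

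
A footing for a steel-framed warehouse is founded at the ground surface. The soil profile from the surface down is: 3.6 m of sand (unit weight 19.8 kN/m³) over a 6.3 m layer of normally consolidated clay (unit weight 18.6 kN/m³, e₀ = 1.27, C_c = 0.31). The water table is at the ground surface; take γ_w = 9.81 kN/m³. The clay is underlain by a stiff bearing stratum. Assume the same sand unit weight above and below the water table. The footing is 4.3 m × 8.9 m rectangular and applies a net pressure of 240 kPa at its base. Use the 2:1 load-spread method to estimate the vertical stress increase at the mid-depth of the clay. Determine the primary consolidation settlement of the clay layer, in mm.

S_c ≈ 227 mm

Mid-depth of clay below the ground surface: z = 3.6 + 6.3/2 = 6.75 m.
Total vertical stress at mid-clay: σ_v = 19.8×3.6 + 18.6×3.15 = 129.87 kPa.
Pore pressure: u = 9.81×(6.75 − 0) = 66.218 kPa.
Initial effective stress: σ'_0 = σ_v − u = 129.87 − 66.218 = 63.652 kPa.
Stress increase at mid-clay by the 2:1 spreading method:
Δσ = qBL/((B+z)(L+z)) = 240×4.3×8.9/((4.3+6.75)(8.9+6.75)) = 53.112 kPa
Final effective stress: σ'_f = σ'_0 + Δσ = 63.652 + 53.112 = 116.76 kPa.
Normally consolidated clay, so the full stress increment lies on the virgin compression line:
S_c = C_c·H/(1+e₀)·log₁₀(σ'_f/σ'_0) = 0.31×6.3/(1+1.27)×log₁₀(116.76/63.652)
    = 0.86035 × 0.26348 = 0.2267 m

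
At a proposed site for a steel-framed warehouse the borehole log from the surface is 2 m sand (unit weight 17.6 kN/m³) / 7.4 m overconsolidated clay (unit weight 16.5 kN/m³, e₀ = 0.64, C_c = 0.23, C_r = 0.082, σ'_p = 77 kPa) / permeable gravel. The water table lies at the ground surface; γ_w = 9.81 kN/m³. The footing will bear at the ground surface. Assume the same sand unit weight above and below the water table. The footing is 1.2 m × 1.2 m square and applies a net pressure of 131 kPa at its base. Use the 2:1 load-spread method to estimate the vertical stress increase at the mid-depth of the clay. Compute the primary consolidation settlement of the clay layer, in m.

S_c ≈ 0.0151 m

Mid-depth of clay below the ground surface: z = 2 + 7.4/2 = 5.7 m.
Total vertical stress at mid-clay: σ_v = 17.6×2 + 16.5×3.7 = 96.25 kPa.
Pore pressure: u = 9.81×(5.7 − 0) = 55.917 kPa.
Initial effective stress: σ'_0 = σ_v − u = 96.25 − 55.917 = 40.333 kPa.
Stress increase at mid-clay by the 2:1 spreading method:
Δσ = qBL/((B+z)(L+z)) = 131×1.2×1.2/((1.2+5.7)(1.2+5.7)) = 3.9622 kPa
Final effective stress: σ'_f = 40.333 + 3.9622 = 44.295 kPa.
σ'_f = 44.295 ≤ σ'_p = 77 kPa, so the clay remains overconsolidated and only the recompression index applies:
S_c = C_r·H/(1+e₀)·log₁₀(σ'_f/σ'_0) = 0.082×7.4/1.64×log₁₀(44.295/40.333)
    = 0.37 × 0.040694 = 0.01506 m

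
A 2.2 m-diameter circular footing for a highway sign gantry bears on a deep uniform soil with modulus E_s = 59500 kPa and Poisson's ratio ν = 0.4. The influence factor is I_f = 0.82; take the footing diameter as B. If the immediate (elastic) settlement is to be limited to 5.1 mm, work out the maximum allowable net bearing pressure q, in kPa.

S_e = q·B·(1−ν²)/E_s · I_f  ⇒  q = S_e·E_s / (B·(1−ν²)·I_f).
q = 0.0051 × 59500 / (2.2 × 0.84 × 0.82) = 200.2 kPa

q ≈ 200 kPa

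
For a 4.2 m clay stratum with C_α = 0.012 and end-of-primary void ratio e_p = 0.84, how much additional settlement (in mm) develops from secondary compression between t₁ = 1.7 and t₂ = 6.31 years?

S_s ≈ 15.6 mm

Secondary compression: S_s = C_α·H/(1+e_p)·log₁₀(t₂/t₁)
S_s = 0.012×4.2/(1+0.84)×log₁₀(6.31/1.7)
    = 0.02739 × 0.5696 = 0.0156 m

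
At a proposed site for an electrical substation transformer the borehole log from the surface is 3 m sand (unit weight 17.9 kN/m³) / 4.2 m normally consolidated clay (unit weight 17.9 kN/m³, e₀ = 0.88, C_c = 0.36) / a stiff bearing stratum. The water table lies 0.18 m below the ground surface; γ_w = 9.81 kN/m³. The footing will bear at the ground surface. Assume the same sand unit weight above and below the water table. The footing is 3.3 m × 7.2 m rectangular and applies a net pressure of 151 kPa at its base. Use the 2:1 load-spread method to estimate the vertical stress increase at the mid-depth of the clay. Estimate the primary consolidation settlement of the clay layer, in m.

S_c ≈ 0.207 m

Mid-depth of clay below the ground surface: z = 3 + 4.2/2 = 5.1 m.
Total vertical stress at mid-clay: σ_v = 17.9×3 + 17.9×2.1 = 91.29 kPa.
Pore pressure: u = 9.81×(5.1 − 0.18) = 48.265 kPa.
Initial effective stress: σ'_0 = σ_v − u = 91.29 − 48.265 = 43.025 kPa.
Stress increase at mid-clay by the 2:1 spreading method:
Δσ = qBL/((B+z)(L+z)) = 151×3.3×7.2/((3.3+5.1)(7.2+5.1)) = 34.725 kPa
Final effective stress: σ'_f = σ'_0 + Δσ = 43.025 + 34.725 = 77.75 kPa.
Normally consolidated clay, so the full stress increment lies on the virgin compression line:
S_c = C_c·H/(1+e₀)·log₁₀(σ'_f/σ'_0) = 0.36×4.2/(1+0.88)×log₁₀(77.75/43.025)
    = 0.80426 × 0.25698 = 0.2067 m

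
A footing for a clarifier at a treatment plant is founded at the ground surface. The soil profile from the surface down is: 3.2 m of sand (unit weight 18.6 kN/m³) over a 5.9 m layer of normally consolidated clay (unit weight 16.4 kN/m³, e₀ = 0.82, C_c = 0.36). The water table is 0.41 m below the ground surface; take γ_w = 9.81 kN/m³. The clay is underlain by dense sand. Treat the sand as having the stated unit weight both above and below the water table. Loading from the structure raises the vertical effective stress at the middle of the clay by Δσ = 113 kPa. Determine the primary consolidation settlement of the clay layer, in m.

Mid-depth of clay below the ground surface: z = 3.2 + 5.9/2 = 6.15 m.
Total vertical stress at mid-clay: σ_v = 18.6×3.2 + 16.4×2.95 = 107.9 kPa.
Pore pressure: u = 9.81×(6.15 − 0.41) = 56.309 kPa.
Initial effective stress: σ'_0 = σ_v − u = 107.9 − 56.309 = 51.591 kPa.
Final effective stress: σ'_f = σ'_0 + Δσ = 51.591 + 113 = 164.59 kPa.
Normally consolidated clay, so the full stress increment lies on the virgin compression line:
S_c = C_c·H/(1+e₀)·log₁₀(σ'_f/σ'_0) = 0.36×5.9/(1+0.82)×log₁₀(164.59/51.591)
    = 1.167 × 0.50383 = 0.588 m

S_c ≈ 0.588 m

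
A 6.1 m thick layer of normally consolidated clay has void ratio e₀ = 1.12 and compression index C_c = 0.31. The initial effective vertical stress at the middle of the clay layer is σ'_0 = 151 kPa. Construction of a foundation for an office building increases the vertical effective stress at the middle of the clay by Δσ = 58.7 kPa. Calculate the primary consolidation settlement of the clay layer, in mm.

S_c ≈ 127 mm

Final effective stress: σ'_f = σ'_0 + Δσ = 151 + 58.7 = 209.7 kPa.
Normally consolidated clay, so the full stress increment lies on the virgin compression line:
S_c = C_c·H/(1+e₀)·log₁₀(σ'_f/σ'_0) = 0.31×6.1/(1+1.12)×log₁₀(209.7/151)
    = 0.89198 × 0.14262 = 0.1272 m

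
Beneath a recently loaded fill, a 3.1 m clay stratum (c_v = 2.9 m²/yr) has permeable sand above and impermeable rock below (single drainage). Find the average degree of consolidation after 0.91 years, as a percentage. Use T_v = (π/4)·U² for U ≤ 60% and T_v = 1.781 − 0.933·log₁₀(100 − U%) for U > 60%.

Drainage path length: H_d = H = 3.1 m (single drainage).
T_v = c_v·t/H_d² = 2.9×0.91/3.1² = 0.27461.
T_v = 0.27461 corresponds to the U ≤ 60% branch:
U = √(4T_v/π) = 0.5913

U ≈ 59.1 %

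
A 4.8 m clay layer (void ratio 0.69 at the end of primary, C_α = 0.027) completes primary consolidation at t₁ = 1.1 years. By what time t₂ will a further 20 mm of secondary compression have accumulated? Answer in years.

t₂ ≈ 2.01 years

S_s = C_α·H/(1+e_p)·log₁₀(t₂/t₁) ⇒ log₁₀(t₂/t₁) = S_s·(1+e_p)/(C_α·H).
log₁₀(t₂/t₁) = 0.02 × (1+0.69) / (0.027×4.8) = 0.2608
t₂ = t₁ × 10^0.2608 = 1.1 × 1.823 = 2.005 years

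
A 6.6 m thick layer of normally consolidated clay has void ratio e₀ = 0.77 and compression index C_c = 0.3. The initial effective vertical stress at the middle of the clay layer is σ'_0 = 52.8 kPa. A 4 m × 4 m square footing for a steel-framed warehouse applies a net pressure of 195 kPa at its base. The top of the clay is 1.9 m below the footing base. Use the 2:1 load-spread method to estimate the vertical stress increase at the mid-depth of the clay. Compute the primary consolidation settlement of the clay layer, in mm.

S_c ≈ 257 mm

Mid-depth of clay below the footing base: z = 1.9 + 6.6/2 = 5.2 m.
Stress increase at mid-clay by the 2:1 spreading method:
Δσ = qBL/((B+z)(L+z)) = 195×4×4/((4+5.2)(4+5.2)) = 36.862 kPa
Final effective stress: σ'_f = σ'_0 + Δσ = 52.8 + 36.862 = 89.662 kPa.
Normally consolidated clay, so the full stress increment lies on the virgin compression line:
S_c = C_c·H/(1+e₀)·log₁₀(σ'_f/σ'_0) = 0.3×6.6/(1+0.77)×log₁₀(89.662/52.8)
    = 1.1186 × 0.22997 = 0.2572 m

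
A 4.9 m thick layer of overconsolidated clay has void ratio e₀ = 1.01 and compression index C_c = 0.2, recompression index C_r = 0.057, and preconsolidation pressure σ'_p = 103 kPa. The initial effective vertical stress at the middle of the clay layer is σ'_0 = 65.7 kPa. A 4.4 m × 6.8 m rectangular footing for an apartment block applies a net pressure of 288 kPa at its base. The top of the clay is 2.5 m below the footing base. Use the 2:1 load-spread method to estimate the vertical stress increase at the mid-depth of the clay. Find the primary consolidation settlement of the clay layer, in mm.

Mid-depth of clay below the footing base: z = 2.5 + 4.9/2 = 4.95 m.
Stress increase at mid-clay by the 2:1 spreading method:
Δσ = qBL/((B+z)(L+z)) = 288×4.4×6.8/((4.4+4.95)(6.8+4.95)) = 78.434 kPa
Final effective stress: σ'_f = 65.7 + 78.434 = 144.13 kPa.
σ'_f = 144.13 > σ'_p = 103 kPa, so the stress path crosses the preconsolidation pressure — recompression up to σ'_p, then virgin compression beyond:
S_c = H/(1+e₀)·[C_r·log₁₀(σ'_p/σ'_0) + C_c·log₁₀(σ'_f/σ'_p)]
    = 4.9/2.01 × [0.057×log₁₀(103/65.7) + 0.2×log₁₀(144.13/103)]
    = 2.4378 × [0.01113 + 0.029183] = 0.09828 m

S_c ≈ 98.3 mm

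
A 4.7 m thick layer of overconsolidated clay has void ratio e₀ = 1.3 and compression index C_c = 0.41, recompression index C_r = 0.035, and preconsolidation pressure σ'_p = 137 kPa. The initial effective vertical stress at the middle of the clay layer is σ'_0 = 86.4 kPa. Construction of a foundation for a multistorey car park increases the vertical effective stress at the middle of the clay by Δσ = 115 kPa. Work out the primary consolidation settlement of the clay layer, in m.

Final effective stress: σ'_f = 86.4 + 115 = 201.4 kPa.
σ'_f = 201.4 > σ'_p = 137 kPa, so the stress path crosses the preconsolidation pressure — recompression up to σ'_p, then virgin compression beyond:
S_c = H/(1+e₀)·[C_r·log₁₀(σ'_p/σ'_0) + C_c·log₁₀(σ'_f/σ'_p)]
    = 4.7/2.3 × [0.035×log₁₀(137/86.4) + 0.41×log₁₀(201.4/137)]
    = 2.0435 × [0.0070072 + 0.068609] = 0.1545 m

S_c ≈ 0.155 m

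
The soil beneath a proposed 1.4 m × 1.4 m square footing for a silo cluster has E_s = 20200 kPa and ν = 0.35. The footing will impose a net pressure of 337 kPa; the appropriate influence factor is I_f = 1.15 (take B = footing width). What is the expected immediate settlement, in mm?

Immediate (elastic) settlement: S_e = q·B·(1−ν²)/E_s · I_f.
S_e = 337 × 1.4 × (1 − 0.35²) / 20200 × 1.15
    = 337 × 1.4 × 0.8775 / 20200 × 1.15
    = 0.02357 m = 23.57 mm

S_e ≈ 23.6 mm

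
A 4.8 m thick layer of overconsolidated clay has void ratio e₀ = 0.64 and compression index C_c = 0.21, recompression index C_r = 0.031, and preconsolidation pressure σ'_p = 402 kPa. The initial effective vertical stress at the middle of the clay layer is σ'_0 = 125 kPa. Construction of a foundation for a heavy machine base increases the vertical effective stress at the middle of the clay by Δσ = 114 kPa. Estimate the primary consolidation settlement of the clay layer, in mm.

Final effective stress: σ'_f = 125 + 114 = 239 kPa.
σ'_f = 239 ≤ σ'_p = 402 kPa, so the clay remains overconsolidated and only the recompression index applies:
S_c = C_r·H/(1+e₀)·log₁₀(σ'_f/σ'_0) = 0.031×4.8/1.64×log₁₀(239/125)
    = 0.090731 × 0.28149 = 0.02554 m

S_c ≈ 25.5 mm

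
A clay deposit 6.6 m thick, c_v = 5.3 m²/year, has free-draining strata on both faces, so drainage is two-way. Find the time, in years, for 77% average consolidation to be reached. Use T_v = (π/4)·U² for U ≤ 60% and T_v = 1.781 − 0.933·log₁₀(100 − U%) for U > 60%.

t ≈ 1.05 years

Drainage path length: H_d = H/2 = 3.3 m (double drainage).
U > 60%: T_v = 1.781 − 0.933·log₁₀(100 − 77) = 0.51051.
t = T_v·H_d²/c_v = 0.51051×3.3²/5.3 = 1.049 years.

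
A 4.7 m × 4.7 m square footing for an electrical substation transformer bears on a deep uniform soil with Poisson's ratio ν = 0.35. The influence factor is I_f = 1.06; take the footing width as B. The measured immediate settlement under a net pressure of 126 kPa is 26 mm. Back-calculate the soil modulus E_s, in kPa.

S_e = q·B·(1−ν²)/E_s · I_f  ⇒  E_s = q·B·(1−ν²)·I_f / S_e.
E_s = 126 × 4.7 × 0.8775 × 1.06 / 0.026 = 21190 kPa

E_s ≈ 21200 kPa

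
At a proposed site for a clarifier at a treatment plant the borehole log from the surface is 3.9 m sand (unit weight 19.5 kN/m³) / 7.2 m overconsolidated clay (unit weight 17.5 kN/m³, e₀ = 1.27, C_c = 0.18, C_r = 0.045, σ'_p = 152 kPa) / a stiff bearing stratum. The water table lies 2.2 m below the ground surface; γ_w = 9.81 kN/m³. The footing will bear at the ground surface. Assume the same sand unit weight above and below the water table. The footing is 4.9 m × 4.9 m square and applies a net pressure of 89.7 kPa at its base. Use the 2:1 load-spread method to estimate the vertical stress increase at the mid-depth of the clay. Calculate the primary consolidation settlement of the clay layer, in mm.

S_c ≈ 9.25 mm

Mid-depth of clay below the ground surface: z = 3.9 + 7.2/2 = 7.5 m.
Total vertical stress at mid-clay: σ_v = 19.5×3.9 + 17.5×3.6 = 139.05 kPa.
Pore pressure: u = 9.81×(7.5 − 2.2) = 51.993 kPa.
Initial effective stress: σ'_0 = σ_v − u = 139.05 − 51.993 = 87.057 kPa.
Stress increase at mid-clay by the 2:1 spreading method:
Δσ = qBL/((B+z)(L+z)) = 89.7×4.9×4.9/((4.9+7.5)(4.9+7.5)) = 14.007 kPa
Final effective stress: σ'_f = 87.057 + 14.007 = 101.06 kPa.
σ'_f = 101.06 ≤ σ'_p = 152 kPa, so the clay remains overconsolidated and only the recompression index applies:
S_c = C_r·H/(1+e₀)·log₁₀(σ'_f/σ'_0) = 0.045×7.2/2.27×log₁₀(101.06/87.057)
    = 0.14273 × 0.064776 = 0.009246 m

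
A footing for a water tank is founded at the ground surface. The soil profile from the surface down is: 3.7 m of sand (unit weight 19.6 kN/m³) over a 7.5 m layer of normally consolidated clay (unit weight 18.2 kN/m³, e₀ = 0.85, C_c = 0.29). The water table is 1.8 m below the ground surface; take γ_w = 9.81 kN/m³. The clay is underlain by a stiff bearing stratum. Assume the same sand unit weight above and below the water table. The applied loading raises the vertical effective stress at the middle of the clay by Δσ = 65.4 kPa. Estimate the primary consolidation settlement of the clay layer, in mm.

Mid-depth of clay below the ground surface: z = 3.7 + 7.5/2 = 7.45 m.
Total vertical stress at mid-clay: σ_v = 19.6×3.7 + 18.2×3.75 = 140.77 kPa.
Pore pressure: u = 9.81×(7.45 − 1.8) = 55.427 kPa.
Initial effective stress: σ'_0 = σ_v − u = 140.77 − 55.427 = 85.343 kPa.
Final effective stress: σ'_f = σ'_0 + Δσ = 85.343 + 65.4 = 150.74 kPa.
Normally consolidated clay, so the full stress increment lies on the virgin compression line:
S_c = C_c·H/(1+e₀)·log₁₀(σ'_f/σ'_0) = 0.29×7.5/(1+0.85)×log₁₀(150.74/85.343)
    = 1.1757 × 0.24706 = 0.2905 m

S_c ≈ 290 mm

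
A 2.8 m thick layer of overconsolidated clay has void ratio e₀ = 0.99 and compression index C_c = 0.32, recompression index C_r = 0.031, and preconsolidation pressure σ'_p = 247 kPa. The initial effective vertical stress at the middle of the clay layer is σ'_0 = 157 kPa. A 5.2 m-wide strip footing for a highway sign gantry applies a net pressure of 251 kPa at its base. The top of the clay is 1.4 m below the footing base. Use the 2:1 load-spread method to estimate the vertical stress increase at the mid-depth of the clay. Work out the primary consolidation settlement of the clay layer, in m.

S_c ≈ 0.0593 m

Mid-depth of clay below the footing base: z = 1.4 + 2.8/2 = 2.8 m.
Stress increase at mid-clay by the 2:1 spreading method:
Δσ = qB/(B+z) = 251×5.2/(5.2+2.8) = 163.15 kPa
Final effective stress: σ'_f = 157 + 163.15 = 320.15 kPa.
σ'_f = 320.15 > σ'_p = 247 kPa, so the stress path crosses the preconsolidation pressure — recompression up to σ'_p, then virgin compression beyond:
S_c = H/(1+e₀)·[C_r·log₁₀(σ'_p/σ'_0) + C_c·log₁₀(σ'_f/σ'_p)]
    = 2.8/1.99 × [0.031×log₁₀(247/157) + 0.32×log₁₀(320.15/247)]
    = 1.407 × [0.0061007 + 0.03605] = 0.05931 m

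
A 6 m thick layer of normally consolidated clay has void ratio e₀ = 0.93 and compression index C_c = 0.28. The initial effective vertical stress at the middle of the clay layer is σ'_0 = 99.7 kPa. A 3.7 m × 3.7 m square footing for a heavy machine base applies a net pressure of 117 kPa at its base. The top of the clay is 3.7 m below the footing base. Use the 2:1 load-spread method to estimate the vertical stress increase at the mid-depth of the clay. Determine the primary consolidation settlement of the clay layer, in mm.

S_c ≈ 52.4 mm

Mid-depth of clay below the footing base: z = 3.7 + 6/2 = 6.7 m.
Stress increase at mid-clay by the 2:1 spreading method:
Δσ = qBL/((B+z)(L+z)) = 117×3.7×3.7/((3.7+6.7)(3.7+6.7)) = 14.809 kPa
Final effective stress: σ'_f = σ'_0 + Δσ = 99.7 + 14.809 = 114.51 kPa.
Normally consolidated clay, so the full stress increment lies on the virgin compression line:
S_c = C_c·H/(1+e₀)·log₁₀(σ'_f/σ'_0) = 0.28×6/(1+0.93)×log₁₀(114.51/99.7)
    = 0.87047 × 0.060148 = 0.05236 m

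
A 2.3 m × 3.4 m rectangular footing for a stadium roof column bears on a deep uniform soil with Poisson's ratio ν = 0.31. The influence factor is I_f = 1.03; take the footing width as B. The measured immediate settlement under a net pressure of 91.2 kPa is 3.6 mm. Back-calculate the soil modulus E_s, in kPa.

E_s ≈ 54200 kPa

S_e = q·B·(1−ν²)/E_s · I_f  ⇒  E_s = q·B·(1−ν²)·I_f / S_e.
E_s = 91.2 × 2.3 × 0.9039 × 1.03 / 0.0036 = 54250 kPa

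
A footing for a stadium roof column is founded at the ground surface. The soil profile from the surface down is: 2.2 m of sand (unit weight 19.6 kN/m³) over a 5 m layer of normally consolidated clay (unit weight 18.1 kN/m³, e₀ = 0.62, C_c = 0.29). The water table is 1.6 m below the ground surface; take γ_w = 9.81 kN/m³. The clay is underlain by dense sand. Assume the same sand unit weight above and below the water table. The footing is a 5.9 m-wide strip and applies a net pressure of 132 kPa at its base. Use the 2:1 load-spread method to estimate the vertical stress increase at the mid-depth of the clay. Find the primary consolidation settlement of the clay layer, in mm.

Mid-depth of clay below the ground surface: z = 2.2 + 5/2 = 4.7 m.
Total vertical stress at mid-clay: σ_v = 19.6×2.2 + 18.1×2.5 = 88.37 kPa.
Pore pressure: u = 9.81×(4.7 − 1.6) = 30.411 kPa.
Initial effective stress: σ'_0 = σ_v − u = 88.37 − 30.411 = 57.959 kPa.
Stress increase at mid-clay by the 2:1 spreading method:
Δσ = qB/(B+z) = 132×5.9/(5.9+4.7) = 73.472 kPa
Final effective stress: σ'_f = σ'_0 + Δσ = 57.959 + 73.472 = 131.43 kPa.
Normally consolidated clay, so the full stress increment lies on the virgin compression line:
S_c = C_c·H/(1+e₀)·log₁₀(σ'_f/σ'_0) = 0.29×5/(1+0.62)×log₁₀(131.43/57.959)
    = 0.89506 × 0.35557 = 0.3183 m

S_c ≈ 318 mm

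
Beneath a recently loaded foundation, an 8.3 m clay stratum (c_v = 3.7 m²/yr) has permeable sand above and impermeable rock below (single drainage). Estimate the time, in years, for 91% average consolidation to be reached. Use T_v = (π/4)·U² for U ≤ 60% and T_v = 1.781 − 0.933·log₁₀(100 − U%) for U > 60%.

Drainage path length: H_d = H = 8.3 m (single drainage).
U > 60%: T_v = 1.781 − 0.933·log₁₀(100 − 91) = 0.89069.
t = T_v·H_d²/c_v = 0.89069×8.3²/3.7 = 16.58 years.

t ≈ 16.6 years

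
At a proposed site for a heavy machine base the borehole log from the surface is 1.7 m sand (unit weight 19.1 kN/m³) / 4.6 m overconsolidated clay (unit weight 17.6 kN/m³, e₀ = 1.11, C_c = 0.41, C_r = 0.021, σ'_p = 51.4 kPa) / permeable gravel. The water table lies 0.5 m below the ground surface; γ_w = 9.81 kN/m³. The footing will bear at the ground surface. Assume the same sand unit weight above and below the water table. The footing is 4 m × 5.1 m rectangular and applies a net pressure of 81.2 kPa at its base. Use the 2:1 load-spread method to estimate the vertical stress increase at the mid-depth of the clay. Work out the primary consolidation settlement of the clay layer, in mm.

Mid-depth of clay below the ground surface: z = 1.7 + 4.6/2 = 4 m.
Total vertical stress at mid-clay: σ_v = 19.1×1.7 + 17.6×2.3 = 72.95 kPa.
Pore pressure: u = 9.81×(4 − 0.5) = 34.335 kPa.
Initial effective stress: σ'_0 = σ_v − u = 72.95 − 34.335 = 38.615 kPa.
Stress increase at mid-clay by the 2:1 spreading method:
Δσ = qBL/((B+z)(L+z)) = 81.2×4×5.1/((4+4)(5.1+4)) = 22.754 kPa
Final effective stress: σ'_f = 38.615 + 22.754 = 61.369 kPa.
σ'_f = 61.369 > σ'_p = 51.4 kPa, so the stress path crosses the preconsolidation pressure — recompression up to σ'_p, then virgin compression beyond:
S_c = H/(1+e₀)·[C_r·log₁₀(σ'_p/σ'_0) + C_c·log₁₀(σ'_f/σ'_p)]
    = 4.6/2.11 × [0.021×log₁₀(51.4/38.615) + 0.41×log₁₀(61.369/51.4)]
    = 2.1801 × [0.0026083 + 0.031564] = 0.0745 m

S_c ≈ 74.5 mm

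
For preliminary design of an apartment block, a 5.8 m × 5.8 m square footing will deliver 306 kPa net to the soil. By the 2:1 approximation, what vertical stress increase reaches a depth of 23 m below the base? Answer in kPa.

Δσ_z ≈ 12.4 kPa

By the 2:1 method the load spreads at 1 horizontal : 2 vertical, so at depth z the loaded area has grown by z in each plan dimension:
Δσ = qBL/((B+z)(L+z)) = 306×5.8×5.8/((5.8+23)(5.8+23)) = 12.411 kPa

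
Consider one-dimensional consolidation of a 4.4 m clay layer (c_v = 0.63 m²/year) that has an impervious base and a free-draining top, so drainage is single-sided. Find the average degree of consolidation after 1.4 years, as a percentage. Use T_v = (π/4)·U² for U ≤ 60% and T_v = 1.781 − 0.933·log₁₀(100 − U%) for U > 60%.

U ≈ 24.1 %

Drainage path length: H_d = H = 4.4 m (single drainage).
T_v = c_v·t/H_d² = 0.63×1.4/4.4² = 0.045558.
T_v = 0.045558 corresponds to the U ≤ 60% branch:
U = √(4T_v/π) = 0.2408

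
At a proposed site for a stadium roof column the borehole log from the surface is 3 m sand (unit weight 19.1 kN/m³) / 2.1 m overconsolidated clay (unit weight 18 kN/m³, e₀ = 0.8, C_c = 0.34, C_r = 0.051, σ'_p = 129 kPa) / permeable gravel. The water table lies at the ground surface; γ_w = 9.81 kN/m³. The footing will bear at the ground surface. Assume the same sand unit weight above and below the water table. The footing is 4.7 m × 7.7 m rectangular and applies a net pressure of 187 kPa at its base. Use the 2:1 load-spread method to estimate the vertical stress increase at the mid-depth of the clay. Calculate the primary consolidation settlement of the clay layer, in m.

S_c ≈ 0.0267 m

Mid-depth of clay below the ground surface: z = 3 + 2.1/2 = 4.05 m.
Total vertical stress at mid-clay: σ_v = 19.1×3 + 18×1.05 = 76.2 kPa.
Pore pressure: u = 9.81×(4.05 − 0) = 39.73 kPa.
Initial effective stress: σ'_0 = σ_v − u = 76.2 − 39.73 = 36.47 kPa.
Stress increase at mid-clay by the 2:1 spreading method:
Δσ = qBL/((B+z)(L+z)) = 187×4.7×7.7/((4.7+4.05)(7.7+4.05)) = 65.824 kPa
Final effective stress: σ'_f = 36.47 + 65.824 = 102.29 kPa.
σ'_f = 102.29 ≤ σ'_p = 129 kPa, so the clay remains overconsolidated and only the recompression index applies:
S_c = C_r·H/(1+e₀)·log₁₀(σ'_f/σ'_0) = 0.051×2.1/1.8×log₁₀(102.29/36.47)
    = 0.059502 × 0.4479 = 0.02665 m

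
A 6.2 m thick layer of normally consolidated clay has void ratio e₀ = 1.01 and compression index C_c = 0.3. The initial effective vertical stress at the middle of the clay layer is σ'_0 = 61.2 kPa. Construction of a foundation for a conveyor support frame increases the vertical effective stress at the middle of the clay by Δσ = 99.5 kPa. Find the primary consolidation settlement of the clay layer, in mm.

S_c ≈ 388 mm

Final effective stress: σ'_f = σ'_0 + Δσ = 61.2 + 99.5 = 160.7 kPa.
Normally consolidated clay, so the full stress increment lies on the virgin compression line:
S_c = C_c·H/(1+e₀)·log₁₀(σ'_f/σ'_0) = 0.3×6.2/(1+1.01)×log₁₀(160.7/61.2)
    = 0.92537 × 0.41926 = 0.388 m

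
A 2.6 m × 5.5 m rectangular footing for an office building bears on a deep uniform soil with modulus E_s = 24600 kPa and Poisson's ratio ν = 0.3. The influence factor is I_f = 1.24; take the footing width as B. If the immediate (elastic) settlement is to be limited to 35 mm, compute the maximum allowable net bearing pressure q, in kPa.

S_e = q·B·(1−ν²)/E_s · I_f  ⇒  q = S_e·E_s / (B·(1−ν²)·I_f).
q = 0.035 × 24600 / (2.6 × 0.91 × 1.24) = 293.5 kPa

q ≈ 293 kPa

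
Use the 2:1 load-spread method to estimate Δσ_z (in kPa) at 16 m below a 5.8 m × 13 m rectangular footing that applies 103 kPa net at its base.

By the 2:1 method the load spreads at 1 horizontal : 2 vertical, so at depth z the loaded area has grown by z in each plan dimension:
Δσ = qBL/((B+z)(L+z)) = 103×5.8×13/((5.8+16)(13+16)) = 12.284 kPa

Δσ_z ≈ 12.3 kPa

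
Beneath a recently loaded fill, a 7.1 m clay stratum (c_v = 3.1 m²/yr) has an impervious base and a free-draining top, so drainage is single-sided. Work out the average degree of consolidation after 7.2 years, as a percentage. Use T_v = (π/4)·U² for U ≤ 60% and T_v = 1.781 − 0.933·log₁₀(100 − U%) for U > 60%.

Drainage path length: H_d = H = 7.1 m (single drainage).
T_v = c_v·t/H_d² = 3.1×7.2/7.1² = 0.44277.
T_v = 0.44277 corresponds to the U > 60% branch:
U = 1 − 10^((1.781 − T_v)/0.933)/100 = 0.7281

U ≈ 72.8 %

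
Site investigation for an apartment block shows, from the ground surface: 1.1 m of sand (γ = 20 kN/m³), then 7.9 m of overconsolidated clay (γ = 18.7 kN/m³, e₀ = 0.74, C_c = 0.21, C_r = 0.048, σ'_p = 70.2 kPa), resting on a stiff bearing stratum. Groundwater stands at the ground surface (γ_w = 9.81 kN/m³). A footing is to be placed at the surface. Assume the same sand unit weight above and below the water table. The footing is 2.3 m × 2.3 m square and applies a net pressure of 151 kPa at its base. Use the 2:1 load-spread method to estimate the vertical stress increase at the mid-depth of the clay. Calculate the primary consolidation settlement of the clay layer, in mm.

Mid-depth of clay below the ground surface: z = 1.1 + 7.9/2 = 5.05 m.
Total vertical stress at mid-clay: σ_v = 20×1.1 + 18.7×3.95 = 95.865 kPa.
Pore pressure: u = 9.81×(5.05 − 0) = 49.541 kPa.
Initial effective stress: σ'_0 = σ_v − u = 95.865 − 49.541 = 46.324 kPa.
Stress increase at mid-clay by the 2:1 spreading method:
Δσ = qBL/((B+z)(L+z)) = 151×2.3×2.3/((2.3+5.05)(2.3+5.05)) = 14.786 kPa
Final effective stress: σ'_f = 46.324 + 14.786 = 61.11 kPa.
σ'_f = 61.11 ≤ σ'_p = 70.2 kPa, so the clay remains overconsolidated and only the recompression index applies:
S_c = C_r·H/(1+e₀)·log₁₀(σ'_f/σ'_0) = 0.048×7.9/1.74×log₁₀(61.11/46.324)
    = 0.21793 × 0.12031 = 0.02622 m

S_c ≈ 26.2 mm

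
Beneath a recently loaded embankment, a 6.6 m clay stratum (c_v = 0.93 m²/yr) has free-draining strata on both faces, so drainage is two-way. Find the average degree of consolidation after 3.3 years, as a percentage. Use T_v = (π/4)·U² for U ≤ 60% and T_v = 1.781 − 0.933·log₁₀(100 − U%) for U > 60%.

Drainage path length: H_d = H/2 = 3.3 m (double drainage).
T_v = c_v·t/H_d² = 0.93×3.3/3.3² = 0.28182.
T_v = 0.28182 corresponds to the U ≤ 60% branch:
U = √(4T_v/π) = 0.599

U ≈ 59.9 %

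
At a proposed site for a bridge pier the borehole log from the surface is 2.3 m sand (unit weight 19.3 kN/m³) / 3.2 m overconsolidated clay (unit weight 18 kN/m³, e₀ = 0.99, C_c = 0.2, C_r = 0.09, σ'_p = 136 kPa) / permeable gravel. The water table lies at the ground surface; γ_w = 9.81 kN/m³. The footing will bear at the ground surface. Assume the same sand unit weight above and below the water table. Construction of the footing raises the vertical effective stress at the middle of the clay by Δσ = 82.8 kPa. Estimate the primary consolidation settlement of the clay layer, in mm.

S_c ≈ 76.4 mm

Mid-depth of clay below the ground surface: z = 2.3 + 3.2/2 = 3.9 m.
Total vertical stress at mid-clay: σ_v = 19.3×2.3 + 18×1.6 = 73.19 kPa.
Pore pressure: u = 9.81×(3.9 − 0) = 38.259 kPa.
Initial effective stress: σ'_0 = σ_v − u = 73.19 − 38.259 = 34.931 kPa.
Final effective stress: σ'_f = 34.931 + 82.8 = 117.73 kPa.
σ'_f = 117.73 ≤ σ'_p = 136 kPa, so the clay remains overconsolidated and only the recompression index applies:
S_c = C_r·H/(1+e₀)·log₁₀(σ'_f/σ'_0) = 0.09×3.2/1.99×log₁₀(117.73/34.931)
    = 0.14472 × 0.52768 = 0.07637 m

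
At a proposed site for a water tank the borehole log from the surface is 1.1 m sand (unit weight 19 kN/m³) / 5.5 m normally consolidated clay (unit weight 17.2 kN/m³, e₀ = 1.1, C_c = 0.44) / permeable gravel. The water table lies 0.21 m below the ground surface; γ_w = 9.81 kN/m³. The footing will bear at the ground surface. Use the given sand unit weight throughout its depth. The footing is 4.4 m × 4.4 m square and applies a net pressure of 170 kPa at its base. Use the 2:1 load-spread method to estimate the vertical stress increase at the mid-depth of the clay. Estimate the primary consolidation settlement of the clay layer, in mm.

S_c ≈ 456 mm

Mid-depth of clay below the ground surface: z = 1.1 + 5.5/2 = 3.85 m.
Total vertical stress at mid-clay: σ_v = 19×1.1 + 17.2×2.75 = 68.2 kPa.
Pore pressure: u = 9.81×(3.85 − 0.21) = 35.708 kPa.
Initial effective stress: σ'_0 = σ_v − u = 68.2 − 35.708 = 32.492 kPa.
Stress increase at mid-clay by the 2:1 spreading method:
Δσ = qBL/((B+z)(L+z)) = 170×4.4×4.4/((4.4+3.85)(4.4+3.85)) = 48.356 kPa
Final effective stress: σ'_f = σ'_0 + Δσ = 32.492 + 48.356 = 80.848 kPa.
Normally consolidated clay, so the full stress increment lies on the virgin compression line:
S_c = C_c·H/(1+e₀)·log₁₀(σ'_f/σ'_0) = 0.44×5.5/(1+1.1)×log₁₀(80.848/32.492)
    = 1.1524 × 0.39589 = 0.4562 m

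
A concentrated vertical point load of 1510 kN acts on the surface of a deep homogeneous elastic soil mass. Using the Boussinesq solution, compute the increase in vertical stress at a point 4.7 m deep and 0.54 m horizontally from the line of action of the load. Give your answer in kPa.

Boussinesq vertical stress below a point load on an elastic half-space:
Δσ_z = 3P/(2πz²) · [1 + (r/z)²]^(−5/2)
r/z = 0.54/4.7 = 0.11489; [1+(r/z)²]^(−5/2) = 0.96775.
Δσ_z = 3×1510/(2π×4.7²) × 0.96775 = 32.638 × 0.96775 = 31.59 kPa

Δσ_z ≈ 31.6 kPa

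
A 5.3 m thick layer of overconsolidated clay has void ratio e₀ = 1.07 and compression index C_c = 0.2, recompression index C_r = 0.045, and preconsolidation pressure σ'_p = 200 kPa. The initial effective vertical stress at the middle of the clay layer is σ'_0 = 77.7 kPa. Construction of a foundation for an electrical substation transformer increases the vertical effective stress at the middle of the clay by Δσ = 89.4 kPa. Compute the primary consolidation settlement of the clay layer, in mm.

Final effective stress: σ'_f = 77.7 + 89.4 = 167.1 kPa.
σ'_f = 167.1 ≤ σ'_p = 200 kPa, so the clay remains overconsolidated and only the recompression index applies:
S_c = C_r·H/(1+e₀)·log₁₀(σ'_f/σ'_0) = 0.045×5.3/2.07×log₁₀(167.1/77.7)
    = 0.11522 × 0.33256 = 0.03832 m

S_c ≈ 38.3 mm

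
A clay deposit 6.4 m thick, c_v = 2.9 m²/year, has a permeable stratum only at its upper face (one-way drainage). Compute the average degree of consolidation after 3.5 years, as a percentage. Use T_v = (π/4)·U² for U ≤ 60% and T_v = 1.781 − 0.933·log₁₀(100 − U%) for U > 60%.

U ≈ 56.2 %

Drainage path length: H_d = H = 6.4 m (single drainage).
T_v = c_v·t/H_d² = 2.9×3.5/6.4² = 0.2478.
T_v = 0.2478 corresponds to the U ≤ 60% branch:
U = √(4T_v/π) = 0.5617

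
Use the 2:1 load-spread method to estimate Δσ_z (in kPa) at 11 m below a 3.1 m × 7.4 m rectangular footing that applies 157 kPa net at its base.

By the 2:1 method the load spreads at 1 horizontal : 2 vertical, so at depth z the loaded area has grown by z in each plan dimension:
Δσ = qBL/((B+z)(L+z)) = 157×3.1×7.4/((3.1+11)(7.4+11)) = 13.882 kPa

Δσ_z ≈ 13.9 kPa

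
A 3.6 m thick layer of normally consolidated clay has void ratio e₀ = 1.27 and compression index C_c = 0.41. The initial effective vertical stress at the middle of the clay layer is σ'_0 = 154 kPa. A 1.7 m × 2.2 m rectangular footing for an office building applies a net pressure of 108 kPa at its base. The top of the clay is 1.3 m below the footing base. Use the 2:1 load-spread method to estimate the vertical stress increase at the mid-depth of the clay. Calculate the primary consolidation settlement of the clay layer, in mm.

Mid-depth of clay below the footing base: z = 1.3 + 3.6/2 = 3.1 m.
Stress increase at mid-clay by the 2:1 spreading method:
Δσ = qBL/((B+z)(L+z)) = 108×1.7×2.2/((1.7+3.1)(2.2+3.1)) = 15.877 kPa
Final effective stress: σ'_f = σ'_0 + Δσ = 154 + 15.877 = 169.88 kPa.
Normally consolidated clay, so the full stress increment lies on the virgin compression line:
S_c = C_c·H/(1+e₀)·log₁₀(σ'_f/σ'_0) = 0.41×3.6/(1+1.27)×log₁₀(169.88/154)
    = 0.65022 × 0.042622 = 0.02771 m

S_c ≈ 27.7 mm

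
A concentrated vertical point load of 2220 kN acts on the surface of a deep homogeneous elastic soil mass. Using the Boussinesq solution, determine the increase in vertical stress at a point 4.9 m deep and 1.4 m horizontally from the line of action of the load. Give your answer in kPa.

Δσ_z ≈ 36.3 kPa

Boussinesq vertical stress below a point load on an elastic half-space:
Δσ_z = 3P/(2πz²) · [1 + (r/z)²]^(−5/2)
r/z = 1.4/4.9 = 0.28571; [1+(r/z)²]^(−5/2) = 0.82187.
Δσ_z = 3×2220/(2π×4.9²) × 0.82187 = 44.147 × 0.82187 = 36.28 kPa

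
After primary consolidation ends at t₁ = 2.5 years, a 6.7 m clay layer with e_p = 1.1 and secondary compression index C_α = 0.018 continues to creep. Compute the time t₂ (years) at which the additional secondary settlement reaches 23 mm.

t₂ ≈ 6.29 years

S_s = C_α·H/(1+e_p)·log₁₀(t₂/t₁) ⇒ log₁₀(t₂/t₁) = S_s·(1+e_p)/(C_α·H).
log₁₀(t₂/t₁) = 0.023 × (1+1.1) / (0.018×6.7) = 0.4005
t₂ = t₁ × 10^0.4005 = 2.5 × 2.515 = 6.287 years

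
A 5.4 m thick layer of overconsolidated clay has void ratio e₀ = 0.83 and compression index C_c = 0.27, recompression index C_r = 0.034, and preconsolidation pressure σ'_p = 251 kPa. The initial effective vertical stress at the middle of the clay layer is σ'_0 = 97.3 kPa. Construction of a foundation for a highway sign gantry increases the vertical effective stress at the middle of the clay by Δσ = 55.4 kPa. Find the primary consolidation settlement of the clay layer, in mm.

Final effective stress: σ'_f = 97.3 + 55.4 = 152.7 kPa.
σ'_f = 152.7 ≤ σ'_p = 251 kPa, so the clay remains overconsolidated and only the recompression index applies:
S_c = C_r·H/(1+e₀)·log₁₀(σ'_f/σ'_0) = 0.034×5.4/1.83×log₁₀(152.7/97.3)
    = 0.10033 × 0.19573 = 0.01964 m

S_c ≈ 19.6 mm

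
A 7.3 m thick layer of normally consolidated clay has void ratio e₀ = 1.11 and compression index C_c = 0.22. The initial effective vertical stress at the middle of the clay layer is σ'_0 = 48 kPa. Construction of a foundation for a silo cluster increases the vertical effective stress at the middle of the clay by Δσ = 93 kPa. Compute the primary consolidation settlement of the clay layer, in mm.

S_c ≈ 356 mm

Final effective stress: σ'_f = σ'_0 + Δσ = 48 + 93 = 141 kPa.
Normally consolidated clay, so the full stress increment lies on the virgin compression line:
S_c = C_c·H/(1+e₀)·log₁₀(σ'_f/σ'_0) = 0.22×7.3/(1+1.11)×log₁₀(141/48)
    = 0.76114 × 0.46798 = 0.3562 m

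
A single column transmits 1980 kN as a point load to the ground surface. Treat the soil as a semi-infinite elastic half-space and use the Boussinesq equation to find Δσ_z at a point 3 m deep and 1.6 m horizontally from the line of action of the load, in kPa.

Boussinesq vertical stress below a point load on an elastic half-space:
Δσ_z = 3P/(2πz²) · [1 + (r/z)²]^(−5/2)
r/z = 1.6/3 = 0.53333; [1+(r/z)²]^(−5/2) = 0.53482.
Δσ_z = 3×1980/(2π×3²) × 0.53482 = 105.04 × 0.53482 = 56.18 kPa

Δσ_z ≈ 56.2 kPa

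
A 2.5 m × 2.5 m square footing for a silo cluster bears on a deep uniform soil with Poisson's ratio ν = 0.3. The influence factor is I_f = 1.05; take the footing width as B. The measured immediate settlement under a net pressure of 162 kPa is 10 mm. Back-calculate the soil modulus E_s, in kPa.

S_e = q·B·(1−ν²)/E_s · I_f  ⇒  E_s = q·B·(1−ν²)·I_f / S_e.
E_s = 162 × 2.5 × 0.91 × 1.05 / 0.01 = 38700 kPa

E_s ≈ 38700 kPa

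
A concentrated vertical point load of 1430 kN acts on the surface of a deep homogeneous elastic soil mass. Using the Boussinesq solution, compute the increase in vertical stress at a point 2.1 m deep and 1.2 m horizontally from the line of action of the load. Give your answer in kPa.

Boussinesq vertical stress below a point load on an elastic half-space:
Δσ_z = 3P/(2πz²) · [1 + (r/z)²]^(−5/2)
r/z = 1.2/2.1 = 0.57143; [1+(r/z)²]^(−5/2) = 0.49341.
Δσ_z = 3×1430/(2π×2.1²) × 0.49341 = 154.82 × 0.49341 = 76.39 kPa

Δσ_z ≈ 76.4 kPa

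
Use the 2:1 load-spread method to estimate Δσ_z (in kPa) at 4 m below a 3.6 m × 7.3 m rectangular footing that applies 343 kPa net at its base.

By the 2:1 method the load spreads at 1 horizontal : 2 vertical, so at depth z the loaded area has grown by z in each plan dimension:
Δσ = qBL/((B+z)(L+z)) = 343×3.6×7.3/((3.6+4)(7.3+4)) = 104.96 kPa

Δσ_z ≈ 105 kPa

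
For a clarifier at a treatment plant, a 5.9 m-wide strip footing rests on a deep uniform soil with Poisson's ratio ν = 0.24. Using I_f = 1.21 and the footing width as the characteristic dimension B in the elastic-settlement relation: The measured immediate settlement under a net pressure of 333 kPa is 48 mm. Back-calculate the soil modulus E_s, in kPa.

S_e = q·B·(1−ν²)/E_s · I_f  ⇒  E_s = q·B·(1−ν²)·I_f / S_e.
E_s = 333 × 5.9 × 0.9424 × 1.21 / 0.048 = 46670 kPa

E_s ≈ 46700 kPa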